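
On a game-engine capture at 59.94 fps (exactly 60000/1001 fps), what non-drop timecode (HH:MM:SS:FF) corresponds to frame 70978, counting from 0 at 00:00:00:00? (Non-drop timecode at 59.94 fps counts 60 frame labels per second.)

70978 ÷ 60 = 1182 full seconds, remainder 58 frames.
1182 s = 0 h 19 min 42 s.
Timecode: 00:19:42:58.

00:19:42:58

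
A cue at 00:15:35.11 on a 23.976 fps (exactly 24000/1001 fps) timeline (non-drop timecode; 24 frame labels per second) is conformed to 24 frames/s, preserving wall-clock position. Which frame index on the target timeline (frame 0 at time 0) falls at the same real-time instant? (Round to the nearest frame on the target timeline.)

frame 22473

Source frame index: (0×3600 + 15×60 + 35) × 24 + 11 = 22451.
Real time: 22451 / (24000/1001) = 22473451/24000 s.
Target frame: (22473451/24000) × (24) = 22473451/1000 ≈ 22473.451 → 22473.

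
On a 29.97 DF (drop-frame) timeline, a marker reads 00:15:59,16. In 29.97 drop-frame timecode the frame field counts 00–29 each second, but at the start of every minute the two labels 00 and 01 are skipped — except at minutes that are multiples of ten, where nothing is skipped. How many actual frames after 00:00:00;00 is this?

28758

Complete 10-minute blocks: 1, each 17982 frames → 17982.
Remaining 5 whole minutes in the current block: 1800 + 4 × 1798 = 8992 frames.
Within the current minute: 59 × 30 + 16 − 2 = 1784 (labels ;00/;01 skipped at this minute). Total = 17982 + 8992 + 1784 = 28758.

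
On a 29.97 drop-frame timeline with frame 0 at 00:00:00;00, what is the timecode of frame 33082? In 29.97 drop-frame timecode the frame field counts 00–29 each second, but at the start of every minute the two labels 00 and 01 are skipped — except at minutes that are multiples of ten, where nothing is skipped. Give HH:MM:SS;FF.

Ten DF minutes hold 17982 frames, so frame 33082 lies in block 1 (frames 17982–35963) with 15100 frames into that block.
The block's first minute is 1800 frames and the rest 1798 each; 15100 frames reaches minute 8, so 1 × 18 + 8 × 2 = 34 labels have been skipped so far.
Adding those back, label number 33082 + 34 = 33116 at 30 labels/s is 1103 s + 26 f = 0 h 18 min 23 s frame 26, i.e. 00:18:23;26.

00:18:23;26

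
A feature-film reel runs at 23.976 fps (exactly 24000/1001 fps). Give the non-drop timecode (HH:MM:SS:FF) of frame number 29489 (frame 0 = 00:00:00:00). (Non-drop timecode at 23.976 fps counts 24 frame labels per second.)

00:20:28:17

29489 ÷ 24 = 1228 full seconds, remainder 17 frames.
1228 s = 0 h 20 min 28 s.
Timecode: 00:20:28:17.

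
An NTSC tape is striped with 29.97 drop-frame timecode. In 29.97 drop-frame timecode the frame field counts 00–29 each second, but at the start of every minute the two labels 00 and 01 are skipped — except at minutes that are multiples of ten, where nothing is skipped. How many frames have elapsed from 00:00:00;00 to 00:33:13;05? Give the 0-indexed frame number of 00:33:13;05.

Complete 10-minute blocks: 3, each 17982 frames → 53946.
Remaining 3 whole minutes in the current block: 1800 + 2 × 1798 = 5396 frames.
Within the current minute: 13 × 30 + 5 − 2 = 393 (labels ;00/;01 skipped at this minute). Total = 53946 + 5396 + 393 = 59735.

59735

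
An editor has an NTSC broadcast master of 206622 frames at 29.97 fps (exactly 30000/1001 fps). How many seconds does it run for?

6894.2874 seconds

Running time = 206622 / (30000/1001) = 6894.2874 s.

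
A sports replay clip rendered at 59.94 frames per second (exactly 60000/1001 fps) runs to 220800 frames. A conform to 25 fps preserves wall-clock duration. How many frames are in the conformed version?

Target frames = source frames × (target rate / source rate) = 220800 × (25)/(60000/1001) = 220800 × 1001/2400 = 92092.

92092 frames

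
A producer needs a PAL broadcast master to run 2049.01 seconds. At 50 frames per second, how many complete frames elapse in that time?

Frames = 2049.01 × 50 = 204901/2 ≈ 102450.5000.
Complete frames: 102450.

102450 frames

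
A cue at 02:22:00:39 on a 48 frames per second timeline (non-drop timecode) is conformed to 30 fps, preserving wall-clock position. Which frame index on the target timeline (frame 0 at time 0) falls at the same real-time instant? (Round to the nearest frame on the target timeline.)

Source frame index: (2×3600 + 22×60 + 0) × 48 + 39 = 408999.
Real time: 408999 / (48) = 136333/16 s.
Target frame: (136333/16) × (30) = 2044995/8 ≈ 255624.375 → 255624.

frame 255624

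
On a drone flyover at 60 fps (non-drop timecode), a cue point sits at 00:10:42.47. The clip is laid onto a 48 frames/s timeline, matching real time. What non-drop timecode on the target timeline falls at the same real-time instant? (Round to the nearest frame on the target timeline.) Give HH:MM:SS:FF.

Source frame index: (0×3600 + 10×60 + 42) × 60 + 47 = 38567.
Real time: 38567 / (60) = 38567/60 s.
Target frame: (38567/60) × (48) = 154268/5 ≈ 30853.600 → 30854.
At 48 labels/s: frame 30854 → 00:10:42:38.

00:10:42:38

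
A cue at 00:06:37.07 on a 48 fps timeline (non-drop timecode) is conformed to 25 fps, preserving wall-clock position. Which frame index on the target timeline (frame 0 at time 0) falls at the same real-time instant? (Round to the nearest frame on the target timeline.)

Source frame index: (0×3600 + 6×60 + 37) × 48 + 7 = 19063.
Real time: 19063 / (48) = 19063/48 s.
Target frame: (19063/48) × (25) = 476575/48 ≈ 9928.646 → 9929.

frame 9929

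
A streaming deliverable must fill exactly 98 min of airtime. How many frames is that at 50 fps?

294000 frames

98 min = 5880 s.
Frames = 5880 × 50 = 294000.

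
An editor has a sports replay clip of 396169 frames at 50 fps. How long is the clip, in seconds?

Running time = 396169 / (50) = 7923.38 s.

7923.38 seconds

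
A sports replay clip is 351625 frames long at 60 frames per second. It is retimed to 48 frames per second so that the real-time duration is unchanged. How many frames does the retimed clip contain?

281300 frames

Target frames = source frames × (target rate / source rate) = 351625 × (48)/(60) = 351625 × 4/5 = 281300.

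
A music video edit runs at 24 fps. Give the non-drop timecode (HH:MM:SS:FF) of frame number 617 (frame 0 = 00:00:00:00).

617 ÷ 24 = 25 full seconds, remainder 17 frames.
25 s = 0 h 0 min 25 s.
Timecode: 00:00:25:17.

00:00:25:17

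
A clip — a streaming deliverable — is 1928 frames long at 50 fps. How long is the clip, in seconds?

Running time = 1928 / (50) = 38.56 s.

38.56 seconds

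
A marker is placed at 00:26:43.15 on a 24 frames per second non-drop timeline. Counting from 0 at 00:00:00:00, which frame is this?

frame 38487

Total seconds to the label: (0 × 3600 + 26 × 60 + 43) = 1603.
Frame index = 1603 × 24 + 15 = 38487.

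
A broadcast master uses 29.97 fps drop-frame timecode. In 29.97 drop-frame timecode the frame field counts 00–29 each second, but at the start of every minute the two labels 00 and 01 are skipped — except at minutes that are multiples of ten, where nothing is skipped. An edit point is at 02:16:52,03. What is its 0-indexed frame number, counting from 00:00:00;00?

246117

Complete 10-minute blocks: 13, each 17982 frames → 233766.
Remaining 6 whole minutes in the current block: 1800 + 5 × 1798 = 10790 frames.
Within the current minute: 52 × 30 + 3 − 2 = 1561 (labels ;00/;01 skipped at this minute). Total = 233766 + 10790 + 1561 = 246117.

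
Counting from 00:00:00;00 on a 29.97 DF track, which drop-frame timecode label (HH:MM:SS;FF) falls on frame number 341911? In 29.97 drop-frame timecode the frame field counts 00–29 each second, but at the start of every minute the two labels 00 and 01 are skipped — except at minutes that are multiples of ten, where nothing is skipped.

03:10:08;13

Each 10-minute DF block holds 10 × 60 × 30 − 9 × 2 = 17982 frames. 341911 ÷ 17982 → 19 full blocks, remainder 253.
Within the partial block the first minute is 1800 frames and each further minute 1798, so 0 further minute boundaries passed. Total skipped labels = 18 × 19 + 2 × 0 = 342.
Non-drop label index = 341911 + 342 = 342253; at 30 labels/s that is 03:10:08:13, i.e. DF 03:10:08;13.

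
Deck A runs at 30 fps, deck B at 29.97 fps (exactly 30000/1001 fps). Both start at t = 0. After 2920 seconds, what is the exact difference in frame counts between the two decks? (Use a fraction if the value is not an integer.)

87600/1001 frames

A emits 30 × 2920 = 87600 frames; B emits 30000/1001 × 2920 = 87600000/1001.
Difference = 87600/1001 frames (≈ 87.5125); B is behind A.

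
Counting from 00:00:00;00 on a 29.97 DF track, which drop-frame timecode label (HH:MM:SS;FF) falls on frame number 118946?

01:06:08;26

Ten DF minutes hold 17982 frames, so frame 118946 lies in block 6 (frames 107892–125873) with 11054 frames into that block.
The block's first minute is 1800 frames and the rest 1798 each; 11054 frames reaches minute 6, so 6 × 18 + 6 × 2 = 120 labels have been skipped so far.
Adding those back, label number 118946 + 120 = 119066 at 30 labels/s is 3968 s + 26 f = 1 h 6 min 8 s frame 26, i.e. 01:06:08;26.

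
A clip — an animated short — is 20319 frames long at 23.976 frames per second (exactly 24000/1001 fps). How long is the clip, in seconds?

847.471625 seconds

Running time = 20319 / (24000/1001) = 847.471625 s.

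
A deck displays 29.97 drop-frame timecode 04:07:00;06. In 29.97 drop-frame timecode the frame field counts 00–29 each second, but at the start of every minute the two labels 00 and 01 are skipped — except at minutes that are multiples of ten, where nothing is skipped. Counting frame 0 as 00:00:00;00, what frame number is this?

444160

Complete 10-minute blocks: 24, each 17982 frames → 431568.
Remaining 7 whole minutes in the current block: 1800 + 6 × 1798 = 12588 frames.
Within the current minute: 0 × 30 + 6 − 2 = 4 (labels ;00/;01 skipped at this minute). Total = 431568 + 12588 + 4 = 444160.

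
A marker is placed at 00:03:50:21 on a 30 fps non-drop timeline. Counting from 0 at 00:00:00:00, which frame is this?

Total seconds to the label: (0 × 3600 + 3 × 60 + 50) = 230.
Frame index = 230 × 30 + 21 = 6921.

6921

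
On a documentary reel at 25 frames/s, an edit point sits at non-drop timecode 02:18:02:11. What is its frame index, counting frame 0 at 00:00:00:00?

frame 207061

Total seconds to the label: (2 × 3600 + 18 × 60 + 2) = 8282.
Frame index = 8282 × 25 + 11 = 207061.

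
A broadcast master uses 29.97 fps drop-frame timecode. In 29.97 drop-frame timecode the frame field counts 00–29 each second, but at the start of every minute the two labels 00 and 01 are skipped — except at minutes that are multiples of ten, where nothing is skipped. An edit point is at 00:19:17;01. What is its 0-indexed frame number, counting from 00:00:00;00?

Complete 10-minute blocks: 1, each 17982 frames → 17982.
Remaining 9 whole minutes in the current block: 1800 + 8 × 1798 = 16184 frames.
Within the current minute: 17 × 30 + 1 − 2 = 509 (labels ;00/;01 skipped at this minute). Total = 17982 + 16184 + 509 = 34675.

34675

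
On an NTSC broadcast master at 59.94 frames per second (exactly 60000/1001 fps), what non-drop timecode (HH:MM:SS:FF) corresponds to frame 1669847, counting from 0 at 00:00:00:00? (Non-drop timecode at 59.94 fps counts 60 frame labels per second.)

07:43:50:47

1669847 ÷ 60 = 27830 full seconds, remainder 47 frames.
27830 s = 7 h 43 min 50 s.
Timecode: 07:43:50:47.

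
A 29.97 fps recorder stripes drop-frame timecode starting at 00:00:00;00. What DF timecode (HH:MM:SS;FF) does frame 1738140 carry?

Ten DF minutes hold 17982 frames, so frame 1738140 lies in block 96 (frames 1726272–1744253) with 11868 frames into that block.
The block's first minute is 1800 frames and the rest 1798 each; 11868 frames reaches minute 6, so 96 × 18 + 6 × 2 = 1740 labels have been skipped so far.
Adding those back, label number 1738140 + 1740 = 1739880 at 30 labels/s is 57996 s + 0 f = 16 h 6 min 36 s frame 0, i.e. 16:06:36;00.

16:06:36;00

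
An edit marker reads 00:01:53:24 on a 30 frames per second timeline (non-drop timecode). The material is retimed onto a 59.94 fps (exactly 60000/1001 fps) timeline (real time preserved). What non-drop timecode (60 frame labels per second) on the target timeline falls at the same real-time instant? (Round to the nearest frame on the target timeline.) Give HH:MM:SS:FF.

00:01:53:41

Source frame index: (0×3600 + 1×60 + 53) × 30 + 24 = 3414.
Real time: 3414 / (30) = 569/5 s.
Target frame: (569/5) × (60000/1001) = 6828000/1001 ≈ 6821.179 → 6821.
At 60 labels/s: frame 6821 → 00:01:53:41.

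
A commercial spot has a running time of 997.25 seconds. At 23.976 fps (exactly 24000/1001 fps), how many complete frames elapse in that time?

Frames = 997.25 × 24000/1001 = 23934000/1001 ≈ 23910.0899.
Complete frames: 23910.

23910 frames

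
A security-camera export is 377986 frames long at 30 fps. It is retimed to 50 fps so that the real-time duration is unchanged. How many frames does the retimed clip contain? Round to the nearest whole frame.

629977 frames

Frames at target rate = 377986 × (50) / (30) = 1889930/3 ≈ 629976.667.
Nearest whole frame: 629977.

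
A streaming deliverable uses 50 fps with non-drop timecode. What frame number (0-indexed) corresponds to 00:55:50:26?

frame 167526

Total seconds to the label: (0 × 3600 + 55 × 60 + 50) = 3350.
Frame index = 3350 × 50 + 26 = 167526.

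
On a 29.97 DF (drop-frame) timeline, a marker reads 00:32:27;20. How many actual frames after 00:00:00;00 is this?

58372

Complete 10-minute blocks: 3, each 17982 frames → 53946.
Remaining 2 whole minutes in the current block: 1800 + 1 × 1798 = 3598 frames.
Within the current minute: 27 × 30 + 20 − 2 = 828 (labels ;00/;01 skipped at this minute). Total = 53946 + 3598 + 828 = 58372.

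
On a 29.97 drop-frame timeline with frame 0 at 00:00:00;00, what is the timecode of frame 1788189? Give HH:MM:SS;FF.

16:34:25;29

Ten DF minutes hold 17982 frames, so frame 1788189 lies in block 99 (frames 1780218–1798199) with 7971 frames into that block.
The block's first minute is 1800 frames and the rest 1798 each; 7971 frames reaches minute 4, so 99 × 18 + 4 × 2 = 1790 labels have been skipped so far.
Adding those back, label number 1788189 + 1790 = 1789979 at 30 labels/s is 59665 s + 29 f = 16 h 34 min 25 s frame 29, i.e. 16:34:25;29.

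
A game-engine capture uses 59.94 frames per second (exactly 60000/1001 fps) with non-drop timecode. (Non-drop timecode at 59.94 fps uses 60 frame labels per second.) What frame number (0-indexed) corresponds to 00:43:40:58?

frame 157258

Total seconds to the label: (0 × 3600 + 43 × 60 + 40) = 2620.
Frame index = 2620 × 60 + 58 = 157258.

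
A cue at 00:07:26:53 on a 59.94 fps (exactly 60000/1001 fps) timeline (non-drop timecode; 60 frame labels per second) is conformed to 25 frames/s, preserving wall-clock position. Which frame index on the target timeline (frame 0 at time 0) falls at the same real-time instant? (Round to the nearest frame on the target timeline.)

frame 11183

Source frame index: (0×3600 + 7×60 + 26) × 60 + 53 = 26813.
Real time: 26813 / (60000/1001) = 26839813/60000 s.
Target frame: (26839813/60000) × (25) = 26839813/2400 ≈ 11183.255 → 11183.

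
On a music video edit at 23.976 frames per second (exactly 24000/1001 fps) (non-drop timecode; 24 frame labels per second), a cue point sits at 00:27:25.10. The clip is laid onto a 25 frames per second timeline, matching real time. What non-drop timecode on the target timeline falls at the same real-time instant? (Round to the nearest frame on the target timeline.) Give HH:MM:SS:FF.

00:27:27:02

Source frame index: (0×3600 + 27×60 + 25) × 24 + 10 = 39490.
Real time: 39490 / (24000/1001) = 3952949/2400 s.
Target frame: (3952949/2400) × (25) = 3952949/96 ≈ 41176.552 → 41177.
At 25 labels/s: frame 41177 → 00:27:27:02.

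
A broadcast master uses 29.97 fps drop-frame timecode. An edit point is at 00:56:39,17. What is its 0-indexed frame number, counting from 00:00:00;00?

101885

Complete 10-minute blocks: 5, each 17982 frames → 89910.
Remaining 6 whole minutes in the current block: 1800 + 5 × 1798 = 10790 frames.
Within the current minute: 39 × 30 + 17 − 2 = 1185 (labels ;00/;01 skipped at this minute). Total = 89910 + 10790 + 1185 = 101885.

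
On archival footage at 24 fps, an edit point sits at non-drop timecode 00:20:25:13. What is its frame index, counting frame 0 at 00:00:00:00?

frame 29413

Total seconds to the label: (0 × 3600 + 20 × 60 + 25) = 1225.
Frame index = 1225 × 24 + 13 = 29413.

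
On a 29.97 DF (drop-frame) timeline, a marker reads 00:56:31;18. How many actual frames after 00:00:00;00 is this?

Complete 10-minute blocks: 5, each 17982 frames → 89910.
Remaining 6 whole minutes in the current block: 1800 + 5 × 1798 = 10790 frames.
Within the current minute: 31 × 30 + 18 − 2 = 946 (labels ;00/;01 skipped at this minute). Total = 89910 + 10790 + 946 = 101646.

101646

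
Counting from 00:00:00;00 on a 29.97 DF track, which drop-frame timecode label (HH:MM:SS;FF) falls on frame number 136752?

Each 10-minute DF block holds 10 × 60 × 30 − 9 × 2 = 17982 frames. 136752 ÷ 17982 → 7 full blocks, remainder 10878.
Within the partial block the first minute is 1800 frames and each further minute 1798, so 6 further minute boundaries passed. Total skipped labels = 18 × 7 + 2 × 6 = 138.
Non-drop label index = 136752 + 138 = 136890; at 30 labels/s that is 01:16:03:00, i.e. DF 01:16:03;00.

01:16:03;00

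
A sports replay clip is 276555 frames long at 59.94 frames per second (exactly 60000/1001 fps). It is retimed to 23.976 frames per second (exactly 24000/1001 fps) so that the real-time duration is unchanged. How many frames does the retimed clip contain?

Target frames = source frames × (target rate / source rate) = 276555 × (24000/1001)/(60000/1001) = 276555 × 2/5 = 110622.

110622 frames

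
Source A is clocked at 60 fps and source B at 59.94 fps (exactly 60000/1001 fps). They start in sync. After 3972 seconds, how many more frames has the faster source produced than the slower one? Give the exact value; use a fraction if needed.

238320/1001 frames

A emits 60 × 3972 = 238320 frames; B emits 60000/1001 × 3972 = 238320000/1001.
Difference = 238320/1001 frames (≈ 238.0819); B is behind A.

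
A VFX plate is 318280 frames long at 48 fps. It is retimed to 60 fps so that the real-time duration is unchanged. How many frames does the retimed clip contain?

Target frames = source frames × (target rate / source rate) = 318280 × (60)/(48) = 318280 × 5/4 = 397850.

397850 frames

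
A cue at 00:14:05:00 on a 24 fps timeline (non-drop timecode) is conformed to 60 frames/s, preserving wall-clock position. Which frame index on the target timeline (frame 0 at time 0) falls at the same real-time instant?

frame 50700

Source frame index: (0×3600 + 14×60 + 5) × 24 + 0 = 20280.
Real time: 20280 / (24) = 845 s.
Target frame: (845) × (60) = 50700.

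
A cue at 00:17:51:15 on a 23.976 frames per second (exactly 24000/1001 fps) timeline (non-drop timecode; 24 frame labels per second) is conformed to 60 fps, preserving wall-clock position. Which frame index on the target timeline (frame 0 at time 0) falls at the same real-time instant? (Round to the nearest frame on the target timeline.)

Source frame index: (0×3600 + 17×60 + 51) × 24 + 15 = 25719.
Real time: 25719 / (24000/1001) = 8581573/8000 s.
Target frame: (8581573/8000) × (60) = 25744719/400 ≈ 64361.798 → 64362.

frame 64362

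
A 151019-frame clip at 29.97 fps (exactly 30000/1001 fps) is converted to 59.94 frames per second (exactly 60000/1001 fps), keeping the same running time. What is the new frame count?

302038 frames

Target frames = source frames × (target rate / source rate) = 151019 × (60000/1001)/(30000/1001) = 151019 × 2 = 302038.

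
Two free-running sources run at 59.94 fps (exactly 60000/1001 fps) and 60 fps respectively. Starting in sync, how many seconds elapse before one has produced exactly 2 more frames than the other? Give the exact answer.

1001/30 seconds

The gap grows by |60 − 60000/1001| = 60/1001 frames per second.
Time for a 2-frame gap: 2 ÷ (60/1001) = 1001/30 s.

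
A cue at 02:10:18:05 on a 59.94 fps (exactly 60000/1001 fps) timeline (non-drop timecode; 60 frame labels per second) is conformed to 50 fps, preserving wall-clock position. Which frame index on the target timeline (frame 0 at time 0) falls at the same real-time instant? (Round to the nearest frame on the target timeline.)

Source frame index: (2×3600 + 10×60 + 18) × 60 + 5 = 469085.
Real time: 469085 / (60000/1001) = 93910817/12000 s.
Target frame: (93910817/12000) × (50) = 93910817/240 ≈ 391295.071 → 391295.

frame 391295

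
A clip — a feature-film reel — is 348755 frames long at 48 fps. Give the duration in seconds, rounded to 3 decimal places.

7265.729 seconds

Running time = 348755 × 1/48 = 348755/48 s ≈ 7265.729 s.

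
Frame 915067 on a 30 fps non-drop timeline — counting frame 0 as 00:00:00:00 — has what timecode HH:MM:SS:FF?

915067 ÷ 30 = 30502 full seconds, remainder 7 frames.
30502 s = 8 h 28 min 22 s.
Timecode: 08:28:22:07.

08:28:22:07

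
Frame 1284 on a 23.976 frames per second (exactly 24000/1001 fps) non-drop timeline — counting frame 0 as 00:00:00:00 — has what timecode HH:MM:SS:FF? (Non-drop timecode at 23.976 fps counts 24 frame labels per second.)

1284 ÷ 24 = 53 full seconds, remainder 12 frames.
53 s = 0 h 0 min 53 s.
Timecode: 00:00:53:12.

00:00:53:12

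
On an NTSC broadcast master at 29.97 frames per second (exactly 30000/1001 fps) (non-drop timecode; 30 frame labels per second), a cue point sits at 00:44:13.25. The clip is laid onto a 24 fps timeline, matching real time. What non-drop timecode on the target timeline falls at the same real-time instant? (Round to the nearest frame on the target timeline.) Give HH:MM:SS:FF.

00:44:16:12

Source frame index: (0×3600 + 44×60 + 13) × 30 + 25 = 79615.
Real time: 79615 / (30000/1001) = 15938923/6000 s.
Target frame: (15938923/6000) × (24) = 15938923/250 ≈ 63755.692 → 63756.
At 24 labels/s: frame 63756 → 00:44:16:12.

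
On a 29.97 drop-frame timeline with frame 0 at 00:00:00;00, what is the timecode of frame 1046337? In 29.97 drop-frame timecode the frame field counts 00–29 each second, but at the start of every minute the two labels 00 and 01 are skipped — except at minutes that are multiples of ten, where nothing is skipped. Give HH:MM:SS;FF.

Each 10-minute DF block holds 10 × 60 × 30 − 9 × 2 = 17982 frames. 1046337 ÷ 17982 → 58 full blocks, remainder 3381.
Within the partial block the first minute is 1800 frames and each further minute 1798, so 1 further minute boundary passed. Total skipped labels = 18 × 58 + 2 × 1 = 1046.
Non-drop label index = 1046337 + 1046 = 1047383; at 30 labels/s that is 09:41:52:23, i.e. DF 09:41:52;23.

09:41:52;23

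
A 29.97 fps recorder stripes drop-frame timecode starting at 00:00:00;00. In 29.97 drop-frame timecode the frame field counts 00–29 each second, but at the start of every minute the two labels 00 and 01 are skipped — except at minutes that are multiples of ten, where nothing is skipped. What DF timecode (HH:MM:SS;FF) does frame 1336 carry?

00:00:44;16

Each 10-minute DF block holds 10 × 60 × 30 − 9 × 2 = 17982 frames. 1336 ÷ 17982 → 0 full blocks, remainder 1336.
Within the partial block the first minute is 1800 frames and each further minute 1798, so 0 further minute boundaries passed. Total skipped labels = 18 × 0 + 2 × 0 = 0.
Non-drop label index = 1336 + 0 = 1336; at 30 labels/s that is 00:00:44:16, i.e. DF 00:00:44;16.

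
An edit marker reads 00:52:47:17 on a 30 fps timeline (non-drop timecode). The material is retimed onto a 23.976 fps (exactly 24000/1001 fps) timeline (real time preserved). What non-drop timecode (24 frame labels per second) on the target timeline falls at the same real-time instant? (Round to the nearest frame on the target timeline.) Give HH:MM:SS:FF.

Source frame index: (0×3600 + 52×60 + 47) × 30 + 17 = 95027.
Real time: 95027 / (30) = 95027/30 s.
Target frame: (95027/30) × (24000/1001) = 76021600/1001 ≈ 75945.654 → 75946.
At 24 labels/s: frame 75946 → 00:52:44:10.

00:52:44:10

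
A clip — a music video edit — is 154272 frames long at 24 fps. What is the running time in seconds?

6428 seconds

Running time = 154272 / (24) = 6428 s.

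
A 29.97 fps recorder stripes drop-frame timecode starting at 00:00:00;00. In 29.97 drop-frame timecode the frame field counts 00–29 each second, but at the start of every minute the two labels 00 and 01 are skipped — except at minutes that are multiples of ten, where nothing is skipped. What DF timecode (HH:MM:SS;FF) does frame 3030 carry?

00:01:41;02

Ten DF minutes hold 17982 frames, so frame 3030 lies in block 0 (frames 0–17981) with 3030 frames into that block.
The block's first minute is 1800 frames and the rest 1798 each; 3030 frames reaches minute 1, so 0 × 18 + 1 × 2 = 2 labels have been skipped so far.
Adding those back, label number 3030 + 2 = 3032 at 30 labels/s is 101 s + 2 f = 0 h 1 min 41 s frame 2, i.e. 00:01:41;02.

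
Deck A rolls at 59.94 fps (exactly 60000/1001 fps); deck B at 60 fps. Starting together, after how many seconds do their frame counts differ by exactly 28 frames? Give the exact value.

The gap grows by |60 − 60000/1001| = 60/1001 frames per second.
Time for a 28-frame gap: 28 ÷ (60/1001) = 7007/15 s.

7007/15 seconds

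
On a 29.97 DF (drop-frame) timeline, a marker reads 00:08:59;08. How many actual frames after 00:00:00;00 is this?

16162

Complete 10-minute blocks: 0, each 17982 frames → 0.
Remaining 8 whole minutes in the current block: 1800 + 7 × 1798 = 14386 frames.
Within the current minute: 59 × 30 + 8 − 2 = 1776 (labels ;00/;01 skipped at this minute). Total = 0 + 14386 + 1776 = 16162.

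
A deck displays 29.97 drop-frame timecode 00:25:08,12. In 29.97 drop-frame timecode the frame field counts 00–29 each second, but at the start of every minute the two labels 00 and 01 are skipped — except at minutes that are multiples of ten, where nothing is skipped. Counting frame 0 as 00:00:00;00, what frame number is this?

45206

Complete 10-minute blocks: 2, each 17982 frames → 35964.
Remaining 5 whole minutes in the current block: 1800 + 4 × 1798 = 8992 frames.
Within the current minute: 8 × 30 + 12 − 2 = 250 (labels ;00/;01 skipped at this minute). Total = 35964 + 8992 + 250 = 45206.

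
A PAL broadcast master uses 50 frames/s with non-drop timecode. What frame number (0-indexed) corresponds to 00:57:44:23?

Total seconds to the label: (0 × 3600 + 57 × 60 + 44) = 3464.
Frame index = 3464 × 50 + 23 = 173223.

frame 173223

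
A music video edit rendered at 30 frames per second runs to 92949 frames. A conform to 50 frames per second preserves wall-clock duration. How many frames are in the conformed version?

Target frames = source frames × (target rate / source rate) = 92949 × (50)/(30) = 92949 × 5/3 = 154915.

154915 frames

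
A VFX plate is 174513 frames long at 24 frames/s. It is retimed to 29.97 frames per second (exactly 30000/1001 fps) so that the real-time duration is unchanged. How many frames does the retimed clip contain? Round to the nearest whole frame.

217923 frames

Frames at target rate = 174513 × (30000/1001) / (24) = 218141250/1001 ≈ 217923.327.
Nearest whole frame: 217923.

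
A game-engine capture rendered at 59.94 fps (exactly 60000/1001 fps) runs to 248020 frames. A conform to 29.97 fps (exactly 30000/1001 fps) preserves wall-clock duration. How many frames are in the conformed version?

Target frames = source frames × (target rate / source rate) = 248020 × (30000/1001)/(60000/1001) = 248020 × 1/2 = 124010.

124010 frames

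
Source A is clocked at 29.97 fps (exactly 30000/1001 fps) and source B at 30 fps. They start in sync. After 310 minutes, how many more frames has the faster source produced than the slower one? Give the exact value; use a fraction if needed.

558000/1001 frames

310 min = 18600 s.
A emits 30000/1001 × 18600 = 558000000/1001 frames; B emits 30 × 18600 = 558000.
Difference = 558000/1001 frames (≈ 557.4426); B is ahead of A.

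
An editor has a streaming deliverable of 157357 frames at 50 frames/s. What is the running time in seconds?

3147.14 seconds

Running time = 157357 / (50) = 3147.14 s.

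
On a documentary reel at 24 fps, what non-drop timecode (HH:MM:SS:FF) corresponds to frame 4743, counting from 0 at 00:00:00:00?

4743 ÷ 24 = 197 full seconds, remainder 15 frames.
197 s = 0 h 3 min 17 s.
Timecode: 00:03:17:15.

00:03:17:15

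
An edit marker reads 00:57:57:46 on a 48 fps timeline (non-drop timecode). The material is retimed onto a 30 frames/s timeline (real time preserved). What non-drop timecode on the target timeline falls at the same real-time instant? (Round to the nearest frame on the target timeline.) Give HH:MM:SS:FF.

00:57:57:29

Source frame index: (0×3600 + 57×60 + 57) × 48 + 46 = 166942.
Real time: 166942 / (48) = 83471/24 s.
Target frame: (83471/24) × (30) = 417355/4 ≈ 104338.750 → 104339.
At 30 labels/s: frame 104339 → 00:57:57:29.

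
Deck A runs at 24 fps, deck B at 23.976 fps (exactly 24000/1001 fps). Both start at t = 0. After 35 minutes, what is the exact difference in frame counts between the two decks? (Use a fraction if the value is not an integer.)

7200/143 frames

35 min = 2100 s.
A emits 24 × 2100 = 50400 frames; B emits 24000/1001 × 2100 = 7200000/143.
Difference = 7200/143 frames (≈ 50.3497); B is behind A.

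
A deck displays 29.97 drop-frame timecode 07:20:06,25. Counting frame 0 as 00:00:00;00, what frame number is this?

791413

As if non-drop at 30 labels/s: (7 × 3600 + 20 × 60 + 6) × 30 + 25 = 792205.
Minute boundaries passed: 440; those not divisible by 10: 440 − 44 = 396; dropped labels = 2 × 396 = 792.
Actual frame index = 792205 − 792 = 791413.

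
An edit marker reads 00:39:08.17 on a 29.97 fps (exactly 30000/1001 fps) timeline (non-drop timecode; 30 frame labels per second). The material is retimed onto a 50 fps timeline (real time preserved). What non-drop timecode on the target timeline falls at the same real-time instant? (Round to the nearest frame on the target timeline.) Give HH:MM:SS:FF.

Source frame index: (0×3600 + 39×60 + 8) × 30 + 17 = 70457.
Real time: 70457 / (30000/1001) = 70527457/30000 s.
Target frame: (70527457/30000) × (50) = 70527457/600 ≈ 117545.762 → 117546.
At 50 labels/s: frame 117546 → 00:39:10:46.

00:39:10:46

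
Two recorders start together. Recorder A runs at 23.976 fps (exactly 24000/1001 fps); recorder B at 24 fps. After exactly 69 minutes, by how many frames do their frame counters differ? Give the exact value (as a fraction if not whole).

69 min = 4140 s.
A emits 24000/1001 × 4140 = 99360000/1001 frames; B emits 24 × 4140 = 99360.
Difference = 99360/1001 frames (≈ 99.2607); B is ahead of A.

99360/1001 frames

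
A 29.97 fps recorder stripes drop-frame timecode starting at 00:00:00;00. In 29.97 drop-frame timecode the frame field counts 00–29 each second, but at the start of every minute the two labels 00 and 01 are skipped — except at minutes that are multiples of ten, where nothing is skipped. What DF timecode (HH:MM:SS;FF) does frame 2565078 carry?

23:46:28;06

Ten DF minutes hold 17982 frames, so frame 2565078 lies in block 142 (frames 2553444–2571425) with 11634 frames into that block.
The block's first minute is 1800 frames and the rest 1798 each; 11634 frames reaches minute 6, so 142 × 18 + 6 × 2 = 2568 labels have been skipped so far.
Adding those back, label number 2565078 + 2568 = 2567646 at 30 labels/s is 85588 s + 6 f = 23 h 46 min 28 s frame 6, i.e. 23:46:28;06.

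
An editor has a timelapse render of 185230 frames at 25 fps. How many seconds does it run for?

Running time = 185230 / (25) = 7409.2 s.

7409.2 seconds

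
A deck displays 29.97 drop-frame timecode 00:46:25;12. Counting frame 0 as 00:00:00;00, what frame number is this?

As if non-drop at 30 labels/s: (0 × 3600 + 46 × 60 + 25) × 30 + 12 = 83562.
Minute boundaries passed: 46; those not divisible by 10: 46 − 4 = 42; dropped labels = 2 × 42 = 84.
Actual frame index = 83562 − 84 = 83478.

83478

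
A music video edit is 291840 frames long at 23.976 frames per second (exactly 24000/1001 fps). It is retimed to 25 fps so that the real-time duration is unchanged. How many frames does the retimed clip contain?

Target frames = source frames × (target rate / source rate) = 291840 × (25)/(24000/1001) = 291840 × 1001/960 = 304304.

304304 frames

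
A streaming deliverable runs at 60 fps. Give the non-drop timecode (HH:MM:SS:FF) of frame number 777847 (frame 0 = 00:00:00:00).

03:36:04:07

777847 ÷ 60 = 12964 full seconds, remainder 7 frames.
12964 s = 3 h 36 min 4 s.
Timecode: 03:36:04:07.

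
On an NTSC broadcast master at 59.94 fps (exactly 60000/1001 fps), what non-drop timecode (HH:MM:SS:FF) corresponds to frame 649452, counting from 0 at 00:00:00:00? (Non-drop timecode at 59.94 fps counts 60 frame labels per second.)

03:00:24:12

649452 ÷ 60 = 10824 full seconds, remainder 12 frames.
10824 s = 3 h 0 min 24 s.
Timecode: 03:00:24:12.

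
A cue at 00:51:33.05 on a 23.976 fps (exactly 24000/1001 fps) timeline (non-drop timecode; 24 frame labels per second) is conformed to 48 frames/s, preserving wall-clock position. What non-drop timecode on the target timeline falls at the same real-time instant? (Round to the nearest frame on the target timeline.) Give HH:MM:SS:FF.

00:51:36:14

Source frame index: (0×3600 + 51×60 + 33) × 24 + 5 = 74237.
Real time: 74237 / (24000/1001) = 74311237/24000 s.
Target frame: (74311237/24000) × (48) = 74311237/500 ≈ 148622.474 → 148622.
At 48 labels/s: frame 148622 → 00:51:36:14.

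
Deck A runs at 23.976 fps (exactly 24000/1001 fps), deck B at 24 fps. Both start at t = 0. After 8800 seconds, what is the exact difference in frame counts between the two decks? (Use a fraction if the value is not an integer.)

A emits 24000/1001 × 8800 = 19200000/91 frames; B emits 24 × 8800 = 211200.
Difference = 19200/91 frames (≈ 210.9890); B is ahead of A.

19200/91 frames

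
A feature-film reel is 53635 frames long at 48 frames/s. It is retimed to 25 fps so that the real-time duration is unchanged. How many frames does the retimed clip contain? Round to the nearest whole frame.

27935 frames

Frames at target rate = 53635 × (25) / (48) = 1340875/48 ≈ 27934.896.
Nearest whole frame: 27935.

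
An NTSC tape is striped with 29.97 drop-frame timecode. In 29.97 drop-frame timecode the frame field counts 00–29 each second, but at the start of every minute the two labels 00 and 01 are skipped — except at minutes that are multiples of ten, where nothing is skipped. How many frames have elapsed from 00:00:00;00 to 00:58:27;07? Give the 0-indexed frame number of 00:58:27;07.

Complete 10-minute blocks: 5, each 17982 frames → 89910.
Remaining 8 whole minutes in the current block: 1800 + 7 × 1798 = 14386 frames.
Within the current minute: 27 × 30 + 7 − 2 = 815 (labels ;00/;01 skipped at this minute). Total = 89910 + 14386 + 815 = 105111.

105111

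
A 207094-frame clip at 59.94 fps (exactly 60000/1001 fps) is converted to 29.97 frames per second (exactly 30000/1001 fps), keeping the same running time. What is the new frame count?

103547 frames

Target frames = source frames × (target rate / source rate) = 207094 × (30000/1001)/(60000/1001) = 207094 × 1/2 = 103547.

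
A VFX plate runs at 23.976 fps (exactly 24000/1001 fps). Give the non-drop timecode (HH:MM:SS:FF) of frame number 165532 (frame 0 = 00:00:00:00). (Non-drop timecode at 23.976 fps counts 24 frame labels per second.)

01:54:57:04

165532 ÷ 24 = 6897 full seconds, remainder 4 frames.
6897 s = 1 h 54 min 57 s.
Timecode: 01:54:57:04.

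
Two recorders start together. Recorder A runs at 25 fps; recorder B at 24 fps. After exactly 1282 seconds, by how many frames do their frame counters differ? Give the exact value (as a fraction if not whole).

1282 frames

A emits 25 × 1282 = 32050 frames; B emits 24 × 1282 = 30768.
Difference = 1282 frames; B is behind A.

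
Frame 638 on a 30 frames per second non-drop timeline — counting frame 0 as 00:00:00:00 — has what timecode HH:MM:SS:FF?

638 ÷ 30 = 21 full seconds, remainder 8 frames.
21 s = 0 h 0 min 21 s.
Timecode: 00:00:21:08.

00:00:21:08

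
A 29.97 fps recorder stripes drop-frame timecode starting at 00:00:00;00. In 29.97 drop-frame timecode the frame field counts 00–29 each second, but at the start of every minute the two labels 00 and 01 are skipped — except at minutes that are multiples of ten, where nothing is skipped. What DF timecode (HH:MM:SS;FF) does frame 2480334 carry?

22:59:20;18

Ten DF minutes hold 17982 frames, so frame 2480334 lies in block 137 (frames 2463534–2481515) with 16800 frames into that block.
The block's first minute is 1800 frames and the rest 1798 each; 16800 frames reaches minute 9, so 137 × 18 + 9 × 2 = 2484 labels have been skipped so far.
Adding those back, label number 2480334 + 2484 = 2482818 at 30 labels/s is 82760 s + 18 f = 22 h 59 min 20 s frame 18, i.e. 22:59:20;18.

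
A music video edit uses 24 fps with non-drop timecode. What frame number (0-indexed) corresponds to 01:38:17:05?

Total seconds to the label: (1 × 3600 + 38 × 60 + 17) = 5897.
Frame index = 5897 × 24 + 5 = 141533.

frame 141533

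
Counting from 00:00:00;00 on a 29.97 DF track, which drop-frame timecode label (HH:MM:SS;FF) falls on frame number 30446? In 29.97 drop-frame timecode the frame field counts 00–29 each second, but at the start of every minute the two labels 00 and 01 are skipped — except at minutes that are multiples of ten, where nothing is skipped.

00:16:55;26

Ten DF minutes hold 17982 frames, so frame 30446 lies in block 1 (frames 17982–35963) with 12464 frames into that block.
The block's first minute is 1800 frames and the rest 1798 each; 12464 frames reaches minute 6, so 1 × 18 + 6 × 2 = 30 labels have been skipped so far.
Adding those back, label number 30446 + 30 = 30476 at 30 labels/s is 1015 s + 26 f = 0 h 16 min 55 s frame 26, i.e. 00:16:55;26.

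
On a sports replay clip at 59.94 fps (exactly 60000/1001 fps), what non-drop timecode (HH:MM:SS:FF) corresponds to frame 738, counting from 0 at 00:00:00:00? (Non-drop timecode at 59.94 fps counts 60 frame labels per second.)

738 ÷ 60 = 12 full seconds, remainder 18 frames.
12 s = 0 h 0 min 12 s.
Timecode: 00:00:12:18.

00:00:12:18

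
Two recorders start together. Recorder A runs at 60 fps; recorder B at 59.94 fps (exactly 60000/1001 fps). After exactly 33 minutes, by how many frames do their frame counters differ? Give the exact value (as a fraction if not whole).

10800/91 frames

33 min = 1980 s.
A emits 60 × 1980 = 118800 frames; B emits 60000/1001 × 1980 = 10800000/91.
Difference = 10800/91 frames (≈ 118.6813); B is behind A.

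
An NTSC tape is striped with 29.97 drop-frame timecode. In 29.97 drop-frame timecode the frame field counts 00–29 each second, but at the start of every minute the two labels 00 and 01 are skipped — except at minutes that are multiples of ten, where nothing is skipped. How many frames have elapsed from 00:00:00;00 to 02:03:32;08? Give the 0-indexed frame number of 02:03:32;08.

222146

Complete 10-minute blocks: 12, each 17982 frames → 215784.
Remaining 3 whole minutes in the current block: 1800 + 2 × 1798 = 5396 frames.
Within the current minute: 32 × 30 + 8 − 2 = 966 (labels ;00/;01 skipped at this minute). Total = 215784 + 5396 + 966 = 222146.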